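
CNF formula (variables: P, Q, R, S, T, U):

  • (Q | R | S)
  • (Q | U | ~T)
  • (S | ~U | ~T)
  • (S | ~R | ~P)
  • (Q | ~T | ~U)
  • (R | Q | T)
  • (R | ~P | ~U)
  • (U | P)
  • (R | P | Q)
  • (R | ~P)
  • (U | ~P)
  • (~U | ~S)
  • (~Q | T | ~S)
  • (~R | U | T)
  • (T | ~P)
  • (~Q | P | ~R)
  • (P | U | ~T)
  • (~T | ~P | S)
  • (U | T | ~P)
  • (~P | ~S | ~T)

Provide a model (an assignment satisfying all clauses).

P=False, Q=False, R=True, S=False, T=False, U=True

Set P = False and propagate.
  then U is forced to True.
  then S is forced to False.
  then T is forced to False.
Branch on Q: take Q = False.
  then R is forced to True.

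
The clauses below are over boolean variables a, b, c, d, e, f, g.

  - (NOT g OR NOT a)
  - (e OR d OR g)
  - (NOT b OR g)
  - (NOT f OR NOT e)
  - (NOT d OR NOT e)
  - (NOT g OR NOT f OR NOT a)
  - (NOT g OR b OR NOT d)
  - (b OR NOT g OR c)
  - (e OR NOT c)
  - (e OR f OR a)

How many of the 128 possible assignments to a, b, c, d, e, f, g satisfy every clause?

Case analysis on g and e:
  g=1, e=1: remaining (a,b,c,d,f) ∈ {(0,0,1,0,0); (0,1,0,0,0); (0,1,1,0,0)} — 3.
  g=1, e=0: remaining (a,b,c,d,f) ∈ {(0,1,0,0,1); (0,1,0,1,1)} — 2.
  g=0, e=1: remaining (a,b,c,d,f) ∈ {(0,0,0,0,0); (0,0,1,0,0); (1,0,0,0,0); (1,0,1,0,0)} — 4.
  g=0, e=0: remaining (a,b,c,d,f) ∈ {(0,0,0,1,1); (1,0,0,1,0); (1,0,0,1,1)} — 3.
Total: 3 + 2 + 4 + 3 = 12.

12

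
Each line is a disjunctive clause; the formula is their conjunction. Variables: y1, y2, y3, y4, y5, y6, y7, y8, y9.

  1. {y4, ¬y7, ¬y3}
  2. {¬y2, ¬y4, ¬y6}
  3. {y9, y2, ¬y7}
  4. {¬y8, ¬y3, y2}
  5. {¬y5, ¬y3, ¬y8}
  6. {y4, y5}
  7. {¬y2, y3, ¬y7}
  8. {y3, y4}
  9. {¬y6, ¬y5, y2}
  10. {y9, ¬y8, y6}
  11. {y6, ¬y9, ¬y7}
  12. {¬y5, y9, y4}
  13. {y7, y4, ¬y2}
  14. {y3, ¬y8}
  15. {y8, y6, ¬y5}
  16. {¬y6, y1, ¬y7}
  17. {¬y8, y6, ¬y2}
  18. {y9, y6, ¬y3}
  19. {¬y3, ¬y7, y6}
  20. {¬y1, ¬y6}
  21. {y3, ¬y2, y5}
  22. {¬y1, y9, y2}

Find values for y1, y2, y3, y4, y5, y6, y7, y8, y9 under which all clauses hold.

Branch on y1: take y1 = True.
  then y6 is forced to False.
For the remaining variables, y2 = True, y3 = True, y4 = True, y5 = False, y7 = False, y8 = False, y9 = True works.
Check each clause:
  1. {¬y3, ¬y7, y4} — ¬y7 is true.
  2. {¬y4, ¬y2, ¬y6} — ¬y6 is true.
  3. {y9, ¬y7, y2} — ¬y7 is true.
  4. {¬y3, ¬y8, y2} — ¬y8 is true.
  5. {¬y5, ¬y3, ¬y8} — ¬y8 is true.
  6. {y5, y4} — y4 is true.
  7. {y3, ¬y7, ¬y2} — ¬y7 is true.
  8. {y3, y4} — y3 is true.
  9. {¬y6, ¬y5, y2} — ¬y6 is true.
  10. {y9, ¬y8, y6} — ¬y8 is true.
  11. {¬y9, ¬y7, y6} — ¬y7 is true.
  12. {¬y5, y9, y4} — y9 is true.
  13. {¬y2, y7, y4} — y4 is true.
  14. {y3, ¬y8} — ¬y8 is true.
  15. {¬y5, y8, y6} — ¬y5 is true.
  16. {¬y7, ¬y6, y1} — ¬y7 is true.
  17. {y6, ¬y2, ¬y8} — ¬y8 is true.
  18. {y9, y6, ¬y3} — y9 is true.
  19. {y6, ¬y7, ¬y3} — ¬y7 is true.
  20. {¬y6, ¬y1} — ¬y6 is true.
  21. {y5, ¬y2, y3} — y3 is true.
  22. {y9, y2, ¬y1} — y9 is true.

y1=T, y2=T, y3=T, y4=T, y5=F, y6=F, y7=F, y8=F, y9=T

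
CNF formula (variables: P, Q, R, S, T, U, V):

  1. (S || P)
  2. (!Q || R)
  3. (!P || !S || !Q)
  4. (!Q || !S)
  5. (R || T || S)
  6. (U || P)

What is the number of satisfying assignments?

44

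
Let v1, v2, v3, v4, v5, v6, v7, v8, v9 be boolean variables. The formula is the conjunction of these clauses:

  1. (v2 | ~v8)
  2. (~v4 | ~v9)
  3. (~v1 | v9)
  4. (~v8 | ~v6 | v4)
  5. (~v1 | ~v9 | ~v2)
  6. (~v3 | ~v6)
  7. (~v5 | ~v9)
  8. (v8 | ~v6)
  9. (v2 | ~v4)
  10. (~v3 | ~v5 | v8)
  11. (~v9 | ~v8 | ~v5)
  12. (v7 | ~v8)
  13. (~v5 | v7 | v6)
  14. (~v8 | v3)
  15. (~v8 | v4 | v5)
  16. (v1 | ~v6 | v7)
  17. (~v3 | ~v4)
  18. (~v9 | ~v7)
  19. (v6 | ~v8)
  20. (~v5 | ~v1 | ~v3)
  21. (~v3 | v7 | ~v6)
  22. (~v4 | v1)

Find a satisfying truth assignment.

Try v1 = False.
  then v4 is forced to False.
For the remaining variables, v2 = False, v3 = False, v5 = False, v6 = False, v7 = True, v8 = False, v9 = False works.

v1=False  v2=False  v3=False  v4=False  v5=False  v6=False  v7=True  v8=False  v9=False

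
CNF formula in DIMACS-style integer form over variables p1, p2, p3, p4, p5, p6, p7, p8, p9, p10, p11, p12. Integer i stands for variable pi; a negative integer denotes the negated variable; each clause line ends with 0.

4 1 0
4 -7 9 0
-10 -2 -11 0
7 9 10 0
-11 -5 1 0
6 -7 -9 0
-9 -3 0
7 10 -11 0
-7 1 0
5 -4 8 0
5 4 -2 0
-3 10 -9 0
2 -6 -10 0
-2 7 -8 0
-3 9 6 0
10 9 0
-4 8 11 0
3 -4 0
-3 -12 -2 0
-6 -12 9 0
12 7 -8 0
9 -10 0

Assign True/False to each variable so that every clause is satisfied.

p1=1  p2=1  p3=0  p4=0  p5=1  p6=1  p7=0  p8=0  p9=1  p10=0  p11=0  p12=0

Pure literal: p1 appears only positively; assign p1 = True.
Try p2 = True.
The remaining clauses are satisfied by p3 = False, p4 = False, p5 = True, p6 = True, p7 = False, p8 = False, p9 = True, p10 = False, p11 = False, p12 = False.
Check each clause:
  1. {p4, p1} — p1 is true.
  2. {p4, ¬p7, p9} — ¬p7 is true.
  3. {¬p11, ¬p10, ¬p2} — ¬p11 is true.
  4. {p10, p7, p9} — p9 is true.
  5. {p1, ¬p5, ¬p11} — p1 is true.
  6. {¬p7, ¬p9, p6} — ¬p7 is true.
  7. {¬p3, ¬p9} — ¬p3 is true.
  8. {p10, ¬p11, p7} — ¬p11 is true.
  9. {¬p7, p1} — ¬p7 is true.
  10. {¬p4, p8, p5} — ¬p4 is true.
  11. {¬p2, p5, p4} — p5 is true.
  12. {p10, ¬p3, ¬p9} — ¬p3 is true.
  13. {¬p6, p2, ¬p10} — p2 is true.
  14. {p7, ¬p8, ¬p2} — ¬p8 is true.
  15. {p6, ¬p3, p9} — p9 is true.
  16. {p9, p10} — p9 is true.
  17. {p11, p8, ¬p4} — ¬p4 is true.
  18. {¬p4, p3} — ¬p4 is true.
  19. {¬p12, ¬p3, ¬p2} — ¬p12 is true.
  20. {¬p12, ¬p6, p9} — p9 is true.
  21. {¬p8, p12, p7} — ¬p8 is true.
  22. {¬p10, p9} — p9 is true.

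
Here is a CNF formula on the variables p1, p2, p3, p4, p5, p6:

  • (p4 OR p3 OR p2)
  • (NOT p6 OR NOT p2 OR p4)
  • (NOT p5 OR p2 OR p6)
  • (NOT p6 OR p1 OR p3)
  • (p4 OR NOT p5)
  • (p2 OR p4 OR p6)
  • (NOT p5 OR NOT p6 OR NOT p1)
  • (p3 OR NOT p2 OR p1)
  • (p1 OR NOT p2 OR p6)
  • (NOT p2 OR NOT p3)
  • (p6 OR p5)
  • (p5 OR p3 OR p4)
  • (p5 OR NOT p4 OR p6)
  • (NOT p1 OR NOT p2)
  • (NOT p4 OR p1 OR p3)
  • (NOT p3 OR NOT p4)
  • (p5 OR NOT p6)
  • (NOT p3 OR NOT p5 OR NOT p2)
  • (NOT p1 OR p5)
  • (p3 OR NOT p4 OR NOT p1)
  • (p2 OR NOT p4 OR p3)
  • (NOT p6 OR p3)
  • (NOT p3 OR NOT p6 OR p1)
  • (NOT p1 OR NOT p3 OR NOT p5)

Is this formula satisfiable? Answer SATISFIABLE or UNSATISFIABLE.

UNSATISFIABLE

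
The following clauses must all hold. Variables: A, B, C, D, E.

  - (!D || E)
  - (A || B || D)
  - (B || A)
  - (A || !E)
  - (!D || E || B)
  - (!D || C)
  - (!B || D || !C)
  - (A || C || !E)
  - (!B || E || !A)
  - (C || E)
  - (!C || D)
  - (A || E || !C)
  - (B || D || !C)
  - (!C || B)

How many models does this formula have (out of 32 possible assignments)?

3

The models are:
  A=1 B=0 C=0 D=0 E=1
  A=1 B=1 C=0 D=0 E=1
  A=1 B=1 C=1 D=1 E=1
Count: 3.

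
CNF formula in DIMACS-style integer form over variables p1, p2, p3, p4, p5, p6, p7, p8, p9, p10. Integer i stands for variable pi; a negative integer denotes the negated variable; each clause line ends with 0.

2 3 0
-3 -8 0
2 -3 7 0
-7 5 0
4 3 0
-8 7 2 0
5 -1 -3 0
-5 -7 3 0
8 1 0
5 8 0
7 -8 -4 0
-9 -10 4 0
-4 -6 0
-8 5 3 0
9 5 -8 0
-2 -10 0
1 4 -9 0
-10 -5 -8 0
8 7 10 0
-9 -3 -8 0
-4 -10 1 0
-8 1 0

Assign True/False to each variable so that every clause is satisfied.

Pure literal: p6 appears only negated; assign p6 = False.
Branch on p1: take p1 = True.
Set p2 = False and propagate.
  then p3 is forced to True.
  then p8 is forced to False.
  then p7 is forced to True.
  then p5 is forced to True.
Set p4 = True and propagate.
p9, p10 are now unconstrained; take p9 = False, p10 = False.
Check each clause:
  1. (p2 OR p3) — p3 is true.
  2. (NOT p8 OR NOT p3) — NOT p8 is true.
  3. (NOT p3 OR p7 OR p2) — p7 is true.
  4. (NOT p7 OR p5) — p5 is true.
  5. (p4 OR p3) — p3 is true.
  6. (NOT p8 OR p2 OR p7) — NOT p8 is true.
  7. (NOT p1 OR NOT p3 OR p5) — p5 is true.
  8. (p3 OR NOT p7 OR NOT p5) — p3 is true.
  9. (p8 OR p1) — p1 is true.
  10. (p5 OR p8) — p5 is true.
  11. (NOT p8 OR p7 OR NOT p4) — NOT p8 is true.
  12. (NOT p10 OR NOT p9 OR p4) — p4 is true.
  13. (NOT p6 OR NOT p4) — NOT p6 is true.
  14. (p5 OR NOT p8 OR p3) — NOT p8 is true.
  15. (NOT p8 OR p5 OR p9) — NOT p8 is true.
  16. (NOT p2 OR NOT p10) — NOT p2 is true.
  17. (p1 OR p4 OR NOT p9) — p1 is true.
  18. (NOT p8 OR NOT p5 OR NOT p10) — NOT p8 is true.
  19. (p8 OR p7 OR p10) — p7 is true.
  20. (NOT p3 OR NOT p9 OR NOT p8) — NOT p8 is true.
  21. (NOT p4 OR p1 OR NOT p10) — p1 is true.
  22. (NOT p8 OR p1) — NOT p8 is true.

p1 = True, p2 = False, p3 = True, p4 = True, p5 = True, p6 = False, p7 = True, p8 = False, p9 = False, p10 = False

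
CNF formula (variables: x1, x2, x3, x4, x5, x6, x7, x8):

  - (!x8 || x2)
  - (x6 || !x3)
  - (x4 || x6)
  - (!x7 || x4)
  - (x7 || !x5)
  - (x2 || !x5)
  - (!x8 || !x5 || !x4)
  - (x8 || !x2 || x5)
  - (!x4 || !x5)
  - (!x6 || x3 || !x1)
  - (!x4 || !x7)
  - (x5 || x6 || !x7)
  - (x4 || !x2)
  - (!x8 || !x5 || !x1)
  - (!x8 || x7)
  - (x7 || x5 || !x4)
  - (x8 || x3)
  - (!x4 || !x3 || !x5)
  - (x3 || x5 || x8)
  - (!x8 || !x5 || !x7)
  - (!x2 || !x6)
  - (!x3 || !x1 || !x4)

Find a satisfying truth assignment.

x1 = T  x2 = F  x3 = T  x4 = F  x5 = F  x6 = T  x7 = F  x8 = F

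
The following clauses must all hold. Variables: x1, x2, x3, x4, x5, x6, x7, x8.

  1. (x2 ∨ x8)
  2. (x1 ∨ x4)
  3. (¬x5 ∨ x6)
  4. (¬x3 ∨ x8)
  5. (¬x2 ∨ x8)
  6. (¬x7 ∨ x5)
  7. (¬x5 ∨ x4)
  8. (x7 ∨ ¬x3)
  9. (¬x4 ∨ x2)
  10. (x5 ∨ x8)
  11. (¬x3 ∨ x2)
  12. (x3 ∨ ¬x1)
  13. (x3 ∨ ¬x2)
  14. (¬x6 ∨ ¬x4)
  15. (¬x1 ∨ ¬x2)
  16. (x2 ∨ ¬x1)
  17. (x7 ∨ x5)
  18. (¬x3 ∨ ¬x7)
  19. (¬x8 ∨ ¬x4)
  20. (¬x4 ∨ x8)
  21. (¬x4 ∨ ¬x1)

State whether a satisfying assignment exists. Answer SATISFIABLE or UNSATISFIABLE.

x2 = True:
  propagation gives x8=True, x3=True, x7=True; an empty clause results — contradiction.
x2 = False:
  propagation gives x8=True, x4=False, x1=True; an empty clause results — contradiction.
Every branch closes, so no satisfying assignment exists.

UNSATISFIABLE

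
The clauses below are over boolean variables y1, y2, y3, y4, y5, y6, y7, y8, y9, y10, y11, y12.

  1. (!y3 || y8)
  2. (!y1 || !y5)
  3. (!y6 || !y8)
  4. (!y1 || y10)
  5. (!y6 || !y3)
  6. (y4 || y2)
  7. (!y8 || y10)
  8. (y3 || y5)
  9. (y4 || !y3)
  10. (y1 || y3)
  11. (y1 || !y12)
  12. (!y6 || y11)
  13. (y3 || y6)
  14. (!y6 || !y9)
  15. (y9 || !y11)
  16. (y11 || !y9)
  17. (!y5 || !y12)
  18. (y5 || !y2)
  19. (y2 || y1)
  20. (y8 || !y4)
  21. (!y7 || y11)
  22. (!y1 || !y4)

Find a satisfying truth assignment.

y1=False  y2=True  y3=True  y4=True  y5=True  y6=False  y7=False  y8=True  y9=False  y10=True  y11=False  y12=False

y7 occurs only negated in the remaining clauses — set y7 = False.
y10 occurs only positively in the remaining clauses — set y10 = True.
Branch on y1: take y1 = False.
  then y3 is forced to True.
  then y8 is forced to True.
  then y6 is forced to False.
  then y4 is forced to True.
  then y12 is forced to False.
  then y2 is forced to True.
  then y5 is forced to True.
Branch on y9: take y9 = False.
  then y11 is forced to False.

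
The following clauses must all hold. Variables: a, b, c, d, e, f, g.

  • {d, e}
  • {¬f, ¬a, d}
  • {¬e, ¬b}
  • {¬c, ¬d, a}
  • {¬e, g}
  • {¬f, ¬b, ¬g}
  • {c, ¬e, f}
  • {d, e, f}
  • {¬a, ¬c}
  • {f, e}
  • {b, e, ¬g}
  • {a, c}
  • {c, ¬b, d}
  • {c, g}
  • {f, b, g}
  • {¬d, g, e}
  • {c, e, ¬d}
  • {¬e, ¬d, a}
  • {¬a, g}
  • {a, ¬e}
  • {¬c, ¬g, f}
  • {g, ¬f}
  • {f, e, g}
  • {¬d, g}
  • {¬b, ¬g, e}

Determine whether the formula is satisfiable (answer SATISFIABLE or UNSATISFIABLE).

Branch on a: take a = True.
  then c is forced to False.
  then g is forced to True.
Branch on b: take b = False.
  then e is forced to True.
  then f is forced to True.
  then d is forced to True.
So a = 1, b = 0, c = 0, d = 1, e = 1, f = 1, g = 1 is a satisfying assignment.

SATISFIABLE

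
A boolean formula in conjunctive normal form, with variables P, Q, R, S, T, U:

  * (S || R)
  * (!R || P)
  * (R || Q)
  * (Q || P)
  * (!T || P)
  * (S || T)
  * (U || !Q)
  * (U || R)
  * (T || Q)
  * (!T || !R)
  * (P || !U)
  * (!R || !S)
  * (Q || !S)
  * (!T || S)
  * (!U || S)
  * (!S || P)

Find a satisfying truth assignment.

Pure literal: P appears only positively; assign P = True.
Set Q = True and propagate.
  then U is forced to True.
  then S is forced to True.
  then R is forced to False.
T is now unconstrained; take T = True.
Every clause has at least one true literal under this assignment.

P=True, Q=True, R=False, S=True, T=True, U=True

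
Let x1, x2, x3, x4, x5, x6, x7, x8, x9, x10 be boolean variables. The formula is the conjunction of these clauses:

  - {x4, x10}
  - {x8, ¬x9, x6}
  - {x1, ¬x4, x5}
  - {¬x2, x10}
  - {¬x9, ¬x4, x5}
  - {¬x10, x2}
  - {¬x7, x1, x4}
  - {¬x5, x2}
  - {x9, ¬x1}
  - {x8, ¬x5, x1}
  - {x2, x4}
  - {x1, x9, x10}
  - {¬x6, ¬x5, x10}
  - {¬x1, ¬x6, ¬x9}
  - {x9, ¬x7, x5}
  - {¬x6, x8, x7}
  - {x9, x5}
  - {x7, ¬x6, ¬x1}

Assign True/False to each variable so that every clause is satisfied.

x1=F, x2=T, x3=T, x4=T, x5=T, x6=F, x7=T, x8=T, x9=T, x10=T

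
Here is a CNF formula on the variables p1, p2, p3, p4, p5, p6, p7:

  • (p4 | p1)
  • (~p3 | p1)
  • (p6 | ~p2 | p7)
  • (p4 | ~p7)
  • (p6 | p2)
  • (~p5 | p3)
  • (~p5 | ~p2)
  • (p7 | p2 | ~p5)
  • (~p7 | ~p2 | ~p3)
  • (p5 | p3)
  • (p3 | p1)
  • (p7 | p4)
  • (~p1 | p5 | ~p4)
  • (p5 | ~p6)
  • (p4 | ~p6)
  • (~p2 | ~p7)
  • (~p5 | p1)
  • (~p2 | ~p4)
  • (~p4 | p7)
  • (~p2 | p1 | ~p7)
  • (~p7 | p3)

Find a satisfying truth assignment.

Branch on p1: take p1 = True.
Try p2 = False.
  then p6 is forced to True.
  then p5 is forced to True.
  then p3 is forced to True.
  then p7 is forced to True.
  then p4 is forced to True.
Every clause has at least one true literal under this assignment.

p1 = 1, p2 = 0, p3 = 1, p4 = 1, p5 = 1, p6 = 1, p7 = 1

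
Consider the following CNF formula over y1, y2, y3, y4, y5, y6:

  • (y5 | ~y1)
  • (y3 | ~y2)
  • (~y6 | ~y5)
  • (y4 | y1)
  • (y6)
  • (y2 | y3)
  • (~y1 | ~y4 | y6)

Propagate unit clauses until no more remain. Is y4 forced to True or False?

(y6) stands alone — y6 = True.
From (~y5 | ~y6) and y6 = True: y5 = False.
In (~y1 | y5), y5 is now false; ~y1 must hold, so y1 = False.
In (y4 | y1), y1 is now false; y4 must hold, so y4 = True.

True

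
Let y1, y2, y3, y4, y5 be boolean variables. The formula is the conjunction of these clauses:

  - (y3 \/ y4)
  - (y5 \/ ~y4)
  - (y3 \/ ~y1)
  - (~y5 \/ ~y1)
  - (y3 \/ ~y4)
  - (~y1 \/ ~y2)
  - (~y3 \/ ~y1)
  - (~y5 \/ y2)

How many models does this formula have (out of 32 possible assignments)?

4

Satisfying assignments:
  y1=F y2=F y3=T y4=F y5=F
  y1=F y2=T y3=T y4=F y5=F
  y1=F y2=T y3=T y4=F y5=T
  y1=F y2=T y3=T y4=T y5=T
Count: 4.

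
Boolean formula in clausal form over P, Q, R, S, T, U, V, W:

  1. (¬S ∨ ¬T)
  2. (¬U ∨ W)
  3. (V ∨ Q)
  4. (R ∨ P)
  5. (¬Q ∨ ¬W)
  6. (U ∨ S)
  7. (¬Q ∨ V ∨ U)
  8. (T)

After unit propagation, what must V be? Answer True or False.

True

(T) stands alone — T = True.
(¬T ∨ ¬S): since T = True, the clause reduces to (¬S). S = False.
(S ∨ U): since S = False, the clause reduces to (U). U = True.
(¬U ∨ W): since U = True, the clause reduces to (W). W = True.
(¬Q ∨ ¬W) with W = True leaves only ¬Q, so Q = False.
From (Q ∨ V) and Q = False: V = True.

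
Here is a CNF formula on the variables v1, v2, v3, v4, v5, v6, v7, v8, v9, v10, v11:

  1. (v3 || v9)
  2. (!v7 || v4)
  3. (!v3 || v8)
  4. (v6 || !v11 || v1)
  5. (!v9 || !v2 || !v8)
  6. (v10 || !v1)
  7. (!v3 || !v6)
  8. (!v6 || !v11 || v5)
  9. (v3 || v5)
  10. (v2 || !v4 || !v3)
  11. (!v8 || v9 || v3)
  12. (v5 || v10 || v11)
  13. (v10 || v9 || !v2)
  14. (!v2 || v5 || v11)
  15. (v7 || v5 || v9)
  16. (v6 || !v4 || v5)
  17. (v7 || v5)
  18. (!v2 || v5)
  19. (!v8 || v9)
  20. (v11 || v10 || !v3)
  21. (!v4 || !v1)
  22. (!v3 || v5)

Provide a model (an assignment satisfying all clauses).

v1=0, v2=0, v3=0, v4=1, v5=1, v6=1, v7=1, v8=0, v9=1, v10=1, v11=0

Check each clause:
  1. (v9 || v3) — v9 is true.
  2. (!v7 || v4) — v4 is true.
  3. (v8 || !v3) — !v3 is true.
  4. (v1 || v6 || !v11) — !v11 is true.
  5. (!v8 || !v9 || !v2) — !v8 is true.
  6. (!v1 || v10) — v10 is true.
  7. (!v3 || !v6) — !v3 is true.
  8. (!v6 || !v11 || v5) — v5 is true.
  9. (v3 || v5) — v5 is true.
  10. (!v3 || !v4 || v2) — !v3 is true.
  11. (!v8 || v9 || v3) — !v8 is true.
  12. (v11 || v10 || v5) — v10 is true.
  13. (!v2 || v9 || v10) — v9 is true.
  14. (!v2 || v5 || v11) — v5 is true.
  15. (v5 || v9 || v7) — v9 is true.
  16. (v6 || v5 || !v4) — v5 is true.
  17. (v7 || v5) — v5 is true.
  18. (!v2 || v5) — v5 is true.
  19. (!v8 || v9) — !v8 is true.
  20. (v11 || v10 || !v3) — v10 is true.
  21. (!v4 || !v1) — !v1 is true.
  22. (v5 || !v3) — !v3 is true.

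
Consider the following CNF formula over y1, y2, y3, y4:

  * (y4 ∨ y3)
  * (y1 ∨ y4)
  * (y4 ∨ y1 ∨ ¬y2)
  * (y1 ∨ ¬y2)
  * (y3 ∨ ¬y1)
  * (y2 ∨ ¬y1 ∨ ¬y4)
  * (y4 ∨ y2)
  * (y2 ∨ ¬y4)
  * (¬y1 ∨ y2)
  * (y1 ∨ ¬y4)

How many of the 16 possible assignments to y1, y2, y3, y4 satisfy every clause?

2

Satisfying assignments:
  y1=1 y2=1 y3=1 y4=0
  y1=1 y2=1 y3=1 y4=1
That's 2 in total.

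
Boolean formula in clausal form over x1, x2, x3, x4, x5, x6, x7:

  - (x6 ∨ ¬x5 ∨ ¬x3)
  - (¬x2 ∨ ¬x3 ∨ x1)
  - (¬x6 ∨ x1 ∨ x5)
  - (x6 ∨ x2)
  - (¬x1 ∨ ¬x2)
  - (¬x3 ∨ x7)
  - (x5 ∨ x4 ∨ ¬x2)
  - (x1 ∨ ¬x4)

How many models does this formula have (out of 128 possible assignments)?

19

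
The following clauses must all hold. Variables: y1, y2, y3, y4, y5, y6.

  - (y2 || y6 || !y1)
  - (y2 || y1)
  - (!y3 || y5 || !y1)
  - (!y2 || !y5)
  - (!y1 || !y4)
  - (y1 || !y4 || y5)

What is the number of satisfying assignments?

Case analysis on y1 and y2:
  y1=T, y2=T: remaining (y3,y4,y5,y6) ∈ {(F,F,F,F); (F,F,F,T)} — 2.
  y1=T, y2=F: remaining (y3,y4,y5,y6) ∈ {(F,F,F,T); (F,F,T,T); (T,F,T,T)} — 3.
  y1=F, y2=T: remaining (y3,y4,y5,y6) ∈ {(F,F,F,F); (F,F,F,T); (T,F,F,F); (T,F,F,T)} — 4.
  y1=F, y2=F: a clause becomes empty — 0.
Total: 2 + 3 + 4 + 0 = 9.

9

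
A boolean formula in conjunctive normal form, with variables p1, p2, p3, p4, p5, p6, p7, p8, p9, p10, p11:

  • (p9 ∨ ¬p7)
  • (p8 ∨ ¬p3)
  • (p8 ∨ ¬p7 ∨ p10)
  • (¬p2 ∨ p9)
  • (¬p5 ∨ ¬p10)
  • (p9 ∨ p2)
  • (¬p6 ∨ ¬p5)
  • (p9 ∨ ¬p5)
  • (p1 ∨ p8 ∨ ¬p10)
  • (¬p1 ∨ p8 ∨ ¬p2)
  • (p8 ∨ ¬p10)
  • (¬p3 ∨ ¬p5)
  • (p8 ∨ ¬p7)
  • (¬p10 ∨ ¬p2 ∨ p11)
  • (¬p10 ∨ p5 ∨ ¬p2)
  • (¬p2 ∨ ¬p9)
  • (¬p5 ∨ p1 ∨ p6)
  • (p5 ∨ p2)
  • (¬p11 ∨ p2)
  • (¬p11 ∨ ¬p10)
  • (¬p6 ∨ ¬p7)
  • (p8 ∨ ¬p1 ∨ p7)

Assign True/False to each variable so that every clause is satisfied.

p1=T  p2=F  p3=F  p4=T  p5=T  p6=F  p7=F  p8=T  p9=T  p10=F  p11=F

p3 occurs only negated in the remaining clauses — set p3 = False.
p8 occurs only positively in the remaining clauses — set p8 = True.
Set p1 = True and propagate.
Set p2 = False and propagate.
  then p9 is forced to True.
  then p5 is forced to True.
  then p10 is forced to False.
  then p6 is forced to False.
  then p11 is forced to False.
p4, p7 are now unconstrained; take p4 = True, p7 = False.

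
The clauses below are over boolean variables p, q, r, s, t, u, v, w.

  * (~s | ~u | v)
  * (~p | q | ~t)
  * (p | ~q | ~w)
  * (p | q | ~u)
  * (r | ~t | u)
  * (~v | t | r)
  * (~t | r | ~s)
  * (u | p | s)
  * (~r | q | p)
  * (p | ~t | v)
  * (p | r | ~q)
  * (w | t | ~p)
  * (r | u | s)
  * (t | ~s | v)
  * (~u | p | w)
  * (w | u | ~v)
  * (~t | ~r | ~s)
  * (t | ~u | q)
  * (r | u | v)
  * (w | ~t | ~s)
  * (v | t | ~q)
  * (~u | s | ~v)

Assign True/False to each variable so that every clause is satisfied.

p = T, q = T, r = T, s = T, t = F, u = T, v = T, w = T

Check each clause:
  1. (v | ~s | ~u) — v is true.
  2. (~t | q | ~p) — q is true.
  3. (~q | p | ~w) — p is true.
  4. (~u | q | p) — p is true.
  5. (u | r | ~t) — r is true.
  6. (~v | t | r) — r is true.
  7. (~t | r | ~s) — r is true.
  8. (p | u | s) — p is true.
  9. (q | p | ~r) — p is true.
  10. (v | p | ~t) — p is true.
  11. (~q | r | p) — p is true.
  12. (~p | w | t) — w is true.
  13. (u | s | r) — r is true.
  14. (t | v | ~s) — v is true.
  15. (p | ~u | w) — w is true.
  16. (w | u | ~v) — w is true.
  17. (~r | ~s | ~t) — ~t is true.
  18. (~u | t | q) — q is true.
  19. (u | r | v) — r is true.
  20. (~t | ~s | w) — w is true.
  21. (t | v | ~q) — v is true.
  22. (~v | s | ~u) — s is true.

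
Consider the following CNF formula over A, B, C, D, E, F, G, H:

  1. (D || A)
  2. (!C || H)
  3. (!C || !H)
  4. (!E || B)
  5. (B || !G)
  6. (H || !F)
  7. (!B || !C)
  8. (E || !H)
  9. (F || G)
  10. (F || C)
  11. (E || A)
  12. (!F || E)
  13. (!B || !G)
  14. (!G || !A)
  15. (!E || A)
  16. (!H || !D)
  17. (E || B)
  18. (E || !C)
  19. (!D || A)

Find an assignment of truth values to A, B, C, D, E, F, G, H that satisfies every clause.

Try A = True.
  then G is forced to False.
  then F is forced to True.
  then H is forced to True.
  then C is forced to False.
  then E is forced to True.
  then B is forced to True.
  then D is forced to False.
Every clause has at least one true literal under this assignment.
Check each clause:
  1. (D || A) — A is true.
  2. (!C || H) — H is true.
  3. (!C || !H) — !C is true.
  4. (B || !E) — B is true.
  5. (B || !G) — !G is true.
  6. (!F || H) — H is true.
  7. (!C || !B) — !C is true.
  8. (!H || E) — E is true.
  9. (G || F) — F is true.
  10. (C || F) — F is true.
  11. (A || E) — A is true.
  12. (E || !F) — E is true.
  13. (!B || !G) — !G is true.
  14. (!G || !A) — !G is true.
  15. (A || !E) — A is true.
  16. (!D || !H) — !D is true.
  17. (E || B) — B is true.
  18. (!C || E) — E is true.
  19. (A || !D) — A is true.

A = 1, B = 1, C = 0, D = 0, E = 1, F = 1, G = 0, H = 1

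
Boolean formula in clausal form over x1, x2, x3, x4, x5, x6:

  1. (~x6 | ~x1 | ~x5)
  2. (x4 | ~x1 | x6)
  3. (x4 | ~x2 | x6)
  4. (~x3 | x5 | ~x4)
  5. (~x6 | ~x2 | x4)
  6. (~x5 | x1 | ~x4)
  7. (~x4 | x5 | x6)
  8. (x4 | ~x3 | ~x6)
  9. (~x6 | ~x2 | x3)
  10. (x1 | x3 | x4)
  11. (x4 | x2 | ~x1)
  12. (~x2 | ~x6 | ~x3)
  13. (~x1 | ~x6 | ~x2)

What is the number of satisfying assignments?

8

The models are:
  x1=F x2=F x3=F x4=T x5=F x6=T
  x1=F x2=F x3=T x4=F x5=F x6=F
  x1=F x2=F x3=T x4=F x5=T x6=F
  x1=T x2=F x3=F x4=T x5=F x6=T
  x1=T x2=F x3=F x4=T x5=T x6=F
  x1=T x2=F x3=T x4=T x5=T x6=F
  x1=T x2=T x3=F x4=T x5=T x6=F
  x1=T x2=T x3=T x4=T x5=T x6=F
Count: 8.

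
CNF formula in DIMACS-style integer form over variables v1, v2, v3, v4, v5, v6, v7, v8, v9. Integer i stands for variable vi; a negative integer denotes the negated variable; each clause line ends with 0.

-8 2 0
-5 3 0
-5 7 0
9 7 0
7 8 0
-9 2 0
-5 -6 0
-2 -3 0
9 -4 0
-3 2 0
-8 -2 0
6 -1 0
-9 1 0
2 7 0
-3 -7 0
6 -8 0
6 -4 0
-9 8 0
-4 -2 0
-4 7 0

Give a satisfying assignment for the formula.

v4 occurs only negated in the remaining clauses — set v4 = False.
v5 occurs only negated in the remaining clauses — set v5 = False.
Try v1 = True.
  then v6 is forced to True.
Try v2 = True.
  then v3 is forced to False.
  then v8 is forced to False.
  then v7 is forced to True.
  then v9 is forced to False.

v1=True, v2=True, v3=False, v4=False, v5=False, v6=True, v7=True, v8=False, v9=False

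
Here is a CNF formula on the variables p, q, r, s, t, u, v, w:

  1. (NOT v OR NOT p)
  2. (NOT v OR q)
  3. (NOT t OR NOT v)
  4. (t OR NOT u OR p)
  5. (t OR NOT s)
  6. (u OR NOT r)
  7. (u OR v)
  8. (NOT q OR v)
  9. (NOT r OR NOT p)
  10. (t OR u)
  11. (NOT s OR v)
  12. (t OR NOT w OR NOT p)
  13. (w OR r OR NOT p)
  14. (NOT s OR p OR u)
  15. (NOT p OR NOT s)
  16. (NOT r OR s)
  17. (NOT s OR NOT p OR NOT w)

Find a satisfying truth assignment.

p=T, q=F, r=F, s=F, t=T, u=T, v=F, w=T

Set p = True and propagate.
  then v is forced to False.
  then u is forced to True.
  then q is forced to False.
  then r is forced to False.
  then s is forced to False.
  then w is forced to True.
  then t is forced to True.
Every clause has at least one true literal under this assignment.
Check each clause:
  1. (NOT v OR NOT p) — NOT v is true.
  2. (NOT v OR q) — NOT v is true.
  3. (NOT v OR NOT t) — NOT v is true.
  4. (NOT u OR t OR p) — p is true.
  5. (NOT s OR t) — NOT s is true.
  6. (u OR NOT r) — NOT r is true.
  7. (v OR u) — u is true.
  8. (NOT q OR v) — NOT q is true.
  9. (NOT r OR NOT p) — NOT r is true.
  10. (t OR u) — t is true.
  11. (NOT s OR v) — NOT s is true.
  12. (NOT w OR NOT p OR t) — t is true.
  13. (NOT p OR w OR r) — w is true.
  14. (NOT s OR u OR p) — p is true.
  15. (NOT p OR NOT s) — NOT s is true.
  16. (s OR NOT r) — NOT r is true.
  17. (NOT p OR NOT s OR NOT w) — NOT s is true.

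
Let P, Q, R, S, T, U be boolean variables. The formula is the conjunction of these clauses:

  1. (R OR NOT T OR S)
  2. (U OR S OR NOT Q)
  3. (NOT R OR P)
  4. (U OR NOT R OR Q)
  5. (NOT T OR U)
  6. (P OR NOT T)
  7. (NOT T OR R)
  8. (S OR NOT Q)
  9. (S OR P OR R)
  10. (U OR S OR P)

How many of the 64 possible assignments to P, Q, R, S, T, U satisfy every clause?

17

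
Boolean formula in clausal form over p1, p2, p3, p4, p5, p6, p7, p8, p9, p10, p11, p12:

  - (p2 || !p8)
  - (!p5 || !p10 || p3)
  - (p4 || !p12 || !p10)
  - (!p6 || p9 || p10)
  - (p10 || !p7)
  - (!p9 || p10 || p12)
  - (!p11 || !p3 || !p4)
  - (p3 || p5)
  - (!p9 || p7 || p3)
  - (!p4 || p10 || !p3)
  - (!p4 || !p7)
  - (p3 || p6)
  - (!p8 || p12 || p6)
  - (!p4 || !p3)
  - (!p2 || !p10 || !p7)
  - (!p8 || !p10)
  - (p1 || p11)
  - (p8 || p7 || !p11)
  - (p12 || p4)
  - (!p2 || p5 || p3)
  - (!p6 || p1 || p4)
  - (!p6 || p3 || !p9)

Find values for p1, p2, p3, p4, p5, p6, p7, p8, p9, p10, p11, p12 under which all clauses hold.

p1=True  p2=True  p3=True  p4=False  p5=False  p6=False  p7=False  p8=True  p9=True  p10=False  p11=False  p12=True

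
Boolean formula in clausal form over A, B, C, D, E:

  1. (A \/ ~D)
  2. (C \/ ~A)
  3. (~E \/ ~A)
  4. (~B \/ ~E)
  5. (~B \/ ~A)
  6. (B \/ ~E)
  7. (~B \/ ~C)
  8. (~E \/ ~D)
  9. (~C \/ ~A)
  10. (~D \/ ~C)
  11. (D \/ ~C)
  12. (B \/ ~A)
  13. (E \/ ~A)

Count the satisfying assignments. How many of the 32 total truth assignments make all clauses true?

The models are:
  A=0 B=0 C=0 D=0 E=0
  A=0 B=1 C=0 D=0 E=0
That's 2 in total.

2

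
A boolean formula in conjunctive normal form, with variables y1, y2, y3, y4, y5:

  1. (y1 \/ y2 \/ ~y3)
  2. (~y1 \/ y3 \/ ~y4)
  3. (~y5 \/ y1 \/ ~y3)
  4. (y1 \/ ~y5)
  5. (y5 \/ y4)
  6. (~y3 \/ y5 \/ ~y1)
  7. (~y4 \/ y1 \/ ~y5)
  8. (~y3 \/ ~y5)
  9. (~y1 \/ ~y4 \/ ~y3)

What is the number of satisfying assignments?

5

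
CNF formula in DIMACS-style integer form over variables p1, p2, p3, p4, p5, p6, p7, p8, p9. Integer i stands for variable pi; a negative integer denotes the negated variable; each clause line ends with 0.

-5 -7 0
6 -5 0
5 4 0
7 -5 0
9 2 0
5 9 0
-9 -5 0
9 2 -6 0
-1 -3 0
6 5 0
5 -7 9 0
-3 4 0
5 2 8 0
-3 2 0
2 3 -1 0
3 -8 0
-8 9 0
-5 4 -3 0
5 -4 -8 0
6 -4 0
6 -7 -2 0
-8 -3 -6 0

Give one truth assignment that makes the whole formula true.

Pure literal: p1 appears only negated; assign p1 = False.
Set p2 = True and propagate.
The remaining clauses are satisfied by p3 = True, p4 = True, p5 = False, p6 = True, p7 = False, p8 = False, p9 = True.
Every clause has at least one true literal under this assignment.

p1=False, p2=True, p3=True, p4=True, p5=False, p6=True, p7=False, p8=False, p9=True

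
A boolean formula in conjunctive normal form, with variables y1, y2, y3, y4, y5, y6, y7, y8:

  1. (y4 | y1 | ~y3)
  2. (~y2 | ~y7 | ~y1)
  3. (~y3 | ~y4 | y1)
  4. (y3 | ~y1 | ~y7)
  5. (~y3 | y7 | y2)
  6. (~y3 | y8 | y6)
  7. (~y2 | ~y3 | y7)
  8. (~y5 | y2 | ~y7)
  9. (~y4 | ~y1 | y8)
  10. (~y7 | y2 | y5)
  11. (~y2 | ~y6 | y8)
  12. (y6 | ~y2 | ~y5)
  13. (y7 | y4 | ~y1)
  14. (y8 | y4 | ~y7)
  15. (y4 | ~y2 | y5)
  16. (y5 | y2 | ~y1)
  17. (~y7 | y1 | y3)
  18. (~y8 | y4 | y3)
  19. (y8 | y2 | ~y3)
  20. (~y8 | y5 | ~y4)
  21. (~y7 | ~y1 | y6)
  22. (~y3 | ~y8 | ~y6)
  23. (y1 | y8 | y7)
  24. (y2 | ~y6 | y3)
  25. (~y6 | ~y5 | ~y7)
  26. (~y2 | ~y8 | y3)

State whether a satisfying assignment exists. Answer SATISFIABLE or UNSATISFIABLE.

SATISFIABLE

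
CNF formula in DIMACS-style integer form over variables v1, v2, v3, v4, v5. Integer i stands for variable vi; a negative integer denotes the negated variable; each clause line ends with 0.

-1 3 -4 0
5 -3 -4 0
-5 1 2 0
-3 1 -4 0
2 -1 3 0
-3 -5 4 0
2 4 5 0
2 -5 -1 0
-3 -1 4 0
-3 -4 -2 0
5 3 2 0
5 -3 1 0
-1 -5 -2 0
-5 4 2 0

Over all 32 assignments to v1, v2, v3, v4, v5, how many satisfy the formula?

5

Satisfying assignments:
  v1=F v2=T v3=F v4=F v5=F
  v1=F v2=T v3=F v4=F v5=T
  v1=F v2=T v3=F v4=T v5=F
  v1=F v2=T v3=F v4=T v5=T
  v1=T v2=T v3=F v4=F v5=F
Count: 5.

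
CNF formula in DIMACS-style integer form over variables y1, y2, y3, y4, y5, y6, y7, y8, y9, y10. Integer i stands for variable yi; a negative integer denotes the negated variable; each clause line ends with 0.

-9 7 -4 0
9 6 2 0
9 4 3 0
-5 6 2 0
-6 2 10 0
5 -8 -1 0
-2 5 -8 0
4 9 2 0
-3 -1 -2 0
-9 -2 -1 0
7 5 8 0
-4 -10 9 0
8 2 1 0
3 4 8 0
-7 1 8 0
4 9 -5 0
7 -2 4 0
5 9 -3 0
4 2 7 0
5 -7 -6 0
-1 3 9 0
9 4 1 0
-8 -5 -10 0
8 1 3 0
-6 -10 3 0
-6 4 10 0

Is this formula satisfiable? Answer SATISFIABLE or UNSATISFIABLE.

Try y1 = False.
Try y2 = False.
  then y8 is forced to True.
For the remaining variables, y3 = False, y4 = True, y5 = False, y6 = False, y7 = True, y9 = True, y10 = False works.
Every clause has at least one true literal under this assignment.
So y1 = False, y2 = False, y3 = False, y4 = True, y5 = False, y6 = False, y7 = True, y8 = True, y9 = True, y10 = False is a satisfying assignment.

SATISFIABLE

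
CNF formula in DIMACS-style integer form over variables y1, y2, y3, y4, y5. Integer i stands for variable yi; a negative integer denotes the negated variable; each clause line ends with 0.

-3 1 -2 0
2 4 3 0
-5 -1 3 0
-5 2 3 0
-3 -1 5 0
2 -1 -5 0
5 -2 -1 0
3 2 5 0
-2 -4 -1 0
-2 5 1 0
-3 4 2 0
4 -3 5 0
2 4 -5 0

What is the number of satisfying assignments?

5

The models are:
  y1=F y2=F y3=T y4=T y5=F
  y1=F y2=F y3=T y4=T y5=T
  y1=F y2=T y3=F y4=F y5=T
  y1=F y2=T y3=F y4=T y5=T
  y1=T y2=T y3=T y4=F y5=T
Count: 5.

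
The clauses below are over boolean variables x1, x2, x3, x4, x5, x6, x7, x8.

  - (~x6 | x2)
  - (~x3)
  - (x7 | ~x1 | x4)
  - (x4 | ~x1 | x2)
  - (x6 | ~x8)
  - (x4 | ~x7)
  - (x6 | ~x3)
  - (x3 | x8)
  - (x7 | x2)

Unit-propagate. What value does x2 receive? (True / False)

True

(~x3) stands alone — x3 = False.
In (x8 | x3), x3 is now false; x8 must hold, so x8 = True.
From (~x8 | x6) and x8 = True: x6 = True.
(x2 | ~x6): since x6 = True, the clause reduces to (x2). x2 = True.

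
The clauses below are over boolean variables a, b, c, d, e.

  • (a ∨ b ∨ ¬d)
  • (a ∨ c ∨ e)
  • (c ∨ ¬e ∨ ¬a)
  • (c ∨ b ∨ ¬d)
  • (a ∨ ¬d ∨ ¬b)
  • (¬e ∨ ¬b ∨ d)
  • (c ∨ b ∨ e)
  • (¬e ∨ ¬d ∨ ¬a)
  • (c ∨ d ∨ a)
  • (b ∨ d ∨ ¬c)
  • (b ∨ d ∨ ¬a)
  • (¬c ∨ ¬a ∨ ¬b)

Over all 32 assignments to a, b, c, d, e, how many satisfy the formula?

Satisfying assignments:
  a=0 b=1 c=1 d=0 e=0
  a=1 b=0 c=1 d=1 e=0
  a=1 b=1 c=0 d=0 e=0
  a=1 b=1 c=0 d=1 e=0
Count: 4.

4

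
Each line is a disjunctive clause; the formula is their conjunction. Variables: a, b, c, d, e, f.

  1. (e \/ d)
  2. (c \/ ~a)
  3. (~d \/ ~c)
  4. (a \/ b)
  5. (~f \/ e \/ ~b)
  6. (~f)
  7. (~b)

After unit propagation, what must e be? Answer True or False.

True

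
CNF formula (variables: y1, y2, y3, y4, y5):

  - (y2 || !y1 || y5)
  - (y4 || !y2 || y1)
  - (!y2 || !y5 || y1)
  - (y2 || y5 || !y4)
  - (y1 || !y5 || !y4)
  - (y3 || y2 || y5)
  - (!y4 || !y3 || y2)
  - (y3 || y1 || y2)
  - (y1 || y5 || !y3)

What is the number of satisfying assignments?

Split on y2, then y1.
  y2=T, y1=T: y3, y4, y5 free → 2^3 = 8.
  y2=T, y1=F: remaining (y3,y4,y5) ∈ {(F,T,F)} — 1.
  y2=F, y1=T: remaining (y3,y4,y5) ∈ {(F,F,T); (F,T,T); (T,F,T)} — 3.
  y2=F, y1=F: remaining (y3,y4,y5) ∈ {(T,F,T)} — 1.
Total: 8 + 1 + 3 + 1 = 13.

13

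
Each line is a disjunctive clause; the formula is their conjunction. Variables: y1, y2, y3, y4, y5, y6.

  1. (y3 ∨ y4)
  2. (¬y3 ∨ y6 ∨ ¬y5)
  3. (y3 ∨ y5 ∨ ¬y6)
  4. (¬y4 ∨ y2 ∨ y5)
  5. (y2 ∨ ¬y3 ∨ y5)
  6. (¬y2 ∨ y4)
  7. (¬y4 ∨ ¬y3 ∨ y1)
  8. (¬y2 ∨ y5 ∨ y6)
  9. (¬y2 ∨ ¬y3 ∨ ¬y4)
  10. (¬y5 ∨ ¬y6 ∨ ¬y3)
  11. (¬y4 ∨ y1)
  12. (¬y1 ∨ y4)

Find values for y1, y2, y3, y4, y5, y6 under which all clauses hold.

y1=1, y2=1, y3=0, y4=1, y5=1, y6=0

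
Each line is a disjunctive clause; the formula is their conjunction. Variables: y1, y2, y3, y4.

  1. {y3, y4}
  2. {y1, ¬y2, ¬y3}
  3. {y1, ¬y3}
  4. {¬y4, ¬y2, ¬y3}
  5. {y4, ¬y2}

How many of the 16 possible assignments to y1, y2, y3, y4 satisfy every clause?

6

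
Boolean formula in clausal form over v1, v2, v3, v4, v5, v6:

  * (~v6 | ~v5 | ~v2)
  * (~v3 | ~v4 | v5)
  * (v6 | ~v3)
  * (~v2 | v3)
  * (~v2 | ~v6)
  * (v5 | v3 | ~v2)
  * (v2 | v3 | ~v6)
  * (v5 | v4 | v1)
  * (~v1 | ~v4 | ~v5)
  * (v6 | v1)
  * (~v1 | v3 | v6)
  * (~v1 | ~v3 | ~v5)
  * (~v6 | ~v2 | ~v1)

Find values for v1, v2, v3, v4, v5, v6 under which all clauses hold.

Set v1 = False and propagate.
  then v6 is forced to True.
  then v2 is forced to False.
  then v3 is forced to True.
The remaining clauses are satisfied by v4 = False, v5 = True.

v1=0, v2=0, v3=1, v4=0, v5=1, v6=1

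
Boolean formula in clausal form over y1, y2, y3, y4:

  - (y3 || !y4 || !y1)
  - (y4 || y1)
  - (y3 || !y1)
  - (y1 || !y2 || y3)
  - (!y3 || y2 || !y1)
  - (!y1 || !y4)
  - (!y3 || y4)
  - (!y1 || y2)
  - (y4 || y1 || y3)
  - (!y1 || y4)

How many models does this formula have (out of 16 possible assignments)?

The models are:
  y1=0 y2=0 y3=0 y4=1
  y1=0 y2=0 y3=1 y4=1
  y1=0 y2=1 y3=1 y4=1
Count: 3.

3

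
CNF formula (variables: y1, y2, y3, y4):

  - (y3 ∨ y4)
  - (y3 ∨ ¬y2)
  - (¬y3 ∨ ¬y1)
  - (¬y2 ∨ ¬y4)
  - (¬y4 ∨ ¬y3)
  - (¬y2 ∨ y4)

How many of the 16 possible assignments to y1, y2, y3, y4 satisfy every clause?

3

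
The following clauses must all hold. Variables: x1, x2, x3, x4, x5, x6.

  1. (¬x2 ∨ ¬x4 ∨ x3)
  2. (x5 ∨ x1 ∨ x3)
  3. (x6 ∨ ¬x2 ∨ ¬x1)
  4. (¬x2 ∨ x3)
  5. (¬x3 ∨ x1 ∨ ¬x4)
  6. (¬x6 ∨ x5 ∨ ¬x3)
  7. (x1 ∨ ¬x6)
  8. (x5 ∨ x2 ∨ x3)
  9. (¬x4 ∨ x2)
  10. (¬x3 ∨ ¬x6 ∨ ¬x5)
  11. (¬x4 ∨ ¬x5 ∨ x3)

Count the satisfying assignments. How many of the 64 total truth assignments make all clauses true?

Case analysis on x3 and x2:
  x3=T, x2=T: remaining (x1,x4,x5,x6) ∈ {(F,F,F,F); (F,F,T,F)} — 2.
  x3=T, x2=F: remaining (x1,x4,x5,x6) ∈ {(F,F,F,F); (F,F,T,F); (T,F,F,F); (T,F,T,F)} — 4.
  x3=F, x2=T: a clause becomes empty — 0.
  x3=F, x2=F: remaining (x1,x4,x5,x6) ∈ {(F,F,T,F); (T,F,T,F); (T,F,T,T)} — 3.
Total: 2 + 4 + 0 + 3 = 9.

9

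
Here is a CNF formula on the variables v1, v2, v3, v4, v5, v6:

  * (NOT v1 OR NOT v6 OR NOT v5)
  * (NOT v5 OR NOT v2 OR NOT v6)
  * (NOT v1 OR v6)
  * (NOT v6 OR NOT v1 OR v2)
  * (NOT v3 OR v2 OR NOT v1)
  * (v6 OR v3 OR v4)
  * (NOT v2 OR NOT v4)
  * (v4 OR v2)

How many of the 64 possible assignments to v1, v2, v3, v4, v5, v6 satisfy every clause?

14

Split on v2, then v6.
  v2=T, v6=T: remaining (v1,v3,v4,v5) ∈ {(F,F,F,F); (F,T,F,F); (T,F,F,F); (T,T,F,F)} — 4.
  v2=T, v6=F: remaining (v1,v3,v4,v5) ∈ {(F,T,F,F); (F,T,F,T)} — 2.
  v2=F, v6=T: remaining (v1,v3,v4,v5) ∈ {(F,F,T,F); (F,F,T,T); (F,T,T,F); (F,T,T,T)} — 4.
  v2=F, v6=F: remaining (v1,v3,v4,v5) ∈ {(F,F,T,F); (F,F,T,T); (F,T,T,F); (F,T,T,T)} — 4.
Total: 4 + 2 + 4 + 4 = 14.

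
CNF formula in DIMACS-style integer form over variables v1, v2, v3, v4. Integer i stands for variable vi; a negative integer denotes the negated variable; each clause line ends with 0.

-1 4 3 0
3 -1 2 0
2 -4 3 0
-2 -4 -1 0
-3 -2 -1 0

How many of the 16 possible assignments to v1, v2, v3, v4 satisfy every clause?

Split on v1, then v2.
  v1=1, v2=1: a clause becomes empty — 0.
  v1=1, v2=0: remaining (v3,v4) ∈ {(1,0); (1,1)} — 2.
  v1=0, v2=1: remaining (v3,v4) ∈ {(0,0); (0,1); (1,0); (1,1)} — 4.
  v1=0, v2=0: remaining (v3,v4) ∈ {(0,0); (1,0); (1,1)} — 3.
Total: 0 + 2 + 4 + 3 = 9.

9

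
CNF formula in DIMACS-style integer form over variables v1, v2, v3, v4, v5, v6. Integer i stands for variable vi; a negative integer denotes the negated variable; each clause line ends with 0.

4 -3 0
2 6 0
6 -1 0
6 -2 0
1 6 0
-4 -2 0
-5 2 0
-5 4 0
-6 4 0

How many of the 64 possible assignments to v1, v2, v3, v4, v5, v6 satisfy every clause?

4

Satisfying assignments:
  v1=0 v2=0 v3=0 v4=1 v5=0 v6=1
  v1=0 v2=0 v3=1 v4=1 v5=0 v6=1
  v1=1 v2=0 v3=0 v4=1 v5=0 v6=1
  v1=1 v2=0 v3=1 v4=1 v5=0 v6=1
That's 4 in total.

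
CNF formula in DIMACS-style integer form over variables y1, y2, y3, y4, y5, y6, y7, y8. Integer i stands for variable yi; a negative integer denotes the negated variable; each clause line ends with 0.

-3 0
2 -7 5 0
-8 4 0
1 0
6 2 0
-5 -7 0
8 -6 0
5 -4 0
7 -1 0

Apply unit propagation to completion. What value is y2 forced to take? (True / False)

True

Unit clause (NOT y3) sets y3 = False.
Unit clause (y1) sets y1 = True.
From (NOT y1 OR y7) and y1 = True: y7 = True.
(NOT y5 OR NOT y7) with y7 = True leaves only NOT y5, so y5 = False.
(y5 OR y2 OR NOT y7): since y7 = True, y5 = False, the clause reduces to (y2). y2 = True.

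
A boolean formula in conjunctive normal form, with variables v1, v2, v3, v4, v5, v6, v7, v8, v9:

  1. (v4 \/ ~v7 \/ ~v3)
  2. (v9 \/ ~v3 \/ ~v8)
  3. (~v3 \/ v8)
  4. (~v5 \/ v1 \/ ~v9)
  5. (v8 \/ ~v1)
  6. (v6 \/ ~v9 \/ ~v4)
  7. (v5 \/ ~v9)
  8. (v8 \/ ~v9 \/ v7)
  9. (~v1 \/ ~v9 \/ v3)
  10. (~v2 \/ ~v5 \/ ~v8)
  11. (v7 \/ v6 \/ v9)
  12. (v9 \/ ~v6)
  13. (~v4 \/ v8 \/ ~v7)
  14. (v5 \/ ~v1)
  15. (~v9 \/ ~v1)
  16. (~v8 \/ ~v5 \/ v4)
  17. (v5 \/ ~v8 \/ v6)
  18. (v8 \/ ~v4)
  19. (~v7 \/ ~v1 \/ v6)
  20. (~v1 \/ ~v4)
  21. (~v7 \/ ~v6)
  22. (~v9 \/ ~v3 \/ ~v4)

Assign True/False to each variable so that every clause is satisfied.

v1 = F  v2 = F  v3 = F  v4 = F  v5 = F  v6 = F  v7 = T  v8 = F  v9 = F

v2 occurs only negated in the remaining clauses — set v2 = False.
Set v1 = False and propagate.
Branch on v3: take v3 = False.
The remaining clauses are satisfied by v4 = False, v5 = False, v6 = False, v7 = True, v8 = False, v9 = False.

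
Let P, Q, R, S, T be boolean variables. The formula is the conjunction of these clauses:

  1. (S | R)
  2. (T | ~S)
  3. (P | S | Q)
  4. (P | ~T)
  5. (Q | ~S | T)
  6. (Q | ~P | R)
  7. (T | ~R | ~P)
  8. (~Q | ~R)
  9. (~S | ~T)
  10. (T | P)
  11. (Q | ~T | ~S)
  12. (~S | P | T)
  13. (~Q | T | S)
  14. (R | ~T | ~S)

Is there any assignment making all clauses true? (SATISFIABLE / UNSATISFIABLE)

Try P = True.
Try Q = False.
  then R is forced to True.
  then T is forced to True.
  then S is forced to False.
Every clause has at least one true literal under this assignment.
So P=True, Q=False, R=True, S=False, T=True is a satisfying assignment.

SATISFIABLE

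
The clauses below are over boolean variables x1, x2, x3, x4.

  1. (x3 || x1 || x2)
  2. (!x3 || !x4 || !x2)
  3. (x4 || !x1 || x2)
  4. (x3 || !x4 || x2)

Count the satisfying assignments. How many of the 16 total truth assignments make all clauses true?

Case analysis on x2 and x3:
  x2=T, x3=T: remaining (x1,x4) ∈ {(F,F); (T,F)} — 2.
  x2=T, x3=F: remaining (x1,x4) ∈ {(F,F); (F,T); (T,F); (T,T)} — 4.
  x2=F, x3=T: remaining (x1,x4) ∈ {(F,F); (F,T); (T,T)} — 3.
  x2=F, x3=F: a clause becomes empty — 0.
Total: 2 + 4 + 3 + 0 = 9.

9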